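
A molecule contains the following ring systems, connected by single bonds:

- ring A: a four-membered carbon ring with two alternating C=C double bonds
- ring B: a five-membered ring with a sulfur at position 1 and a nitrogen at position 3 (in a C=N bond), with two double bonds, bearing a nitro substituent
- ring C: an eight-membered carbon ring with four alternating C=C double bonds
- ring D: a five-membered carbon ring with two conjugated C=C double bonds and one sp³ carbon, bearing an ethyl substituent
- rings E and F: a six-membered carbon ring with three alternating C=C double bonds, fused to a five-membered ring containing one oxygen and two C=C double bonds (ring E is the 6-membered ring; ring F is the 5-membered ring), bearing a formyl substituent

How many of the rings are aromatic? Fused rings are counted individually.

3

Ring A has only sp² ring atoms; a planar conformation would have a fully conjugated π system of 4 electrons. But 4 = 4(1), which is 4n not 4n+2, so ring A is not aromatic (cyclobutadiene) — cyclobutadiene is antiaromatic and distorts to a rectangle.
Ring B has a continuous p-orbital overlap around the ring; 2 ring double bonds (4 π electrons) plus a heteroatom lone pair (2) give 6 π electrons. That satisfies 4n+2 with n=1, so ring B is aromatic (thiazole).
Ring C has only sp² ring atoms; a planar conformation would have a fully conjugated π system of 8 electrons. But 8 = 4(2), which is 4n not 4n+2, so ring C is not aromatic (cyclooctatetraene) — cyclooctatetraene distorts into a non-planar tub to avoid antiaromaticity.
Ring D has one sp³ carbon, so it is not fully conjugated — not aromatic (cyclopentadiene).
Rings E and F form a fused bicyclic system (with one oxygen) with 9 sp² atoms and 10 π electrons from ring double bonds plus a heteroatom lone pair. 10 = 4(2)+2, so the system is aromatic and both rings count as aromatic (benzofuran).
Aromatic: B, E, F. Total: 3.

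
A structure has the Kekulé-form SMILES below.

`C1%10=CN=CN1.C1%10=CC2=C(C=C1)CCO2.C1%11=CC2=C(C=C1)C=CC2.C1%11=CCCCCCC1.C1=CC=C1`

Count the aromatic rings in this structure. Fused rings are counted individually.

3

The SMILES encodes a five-membered ring with nitrogens at positions 1 and 3 (one bearing H, one in a C=N bond) and two double bonds; a six-membered carbon ring with three alternating C=C double bonds, fused to a five-membered ring containing one oxygen and two sp³ carbons; a six-membered carbon ring with three alternating C=C double bonds, fused to a five-membered carbon ring containing one C=C double bond and one sp³ carbon; an eight-membered carbon ring with one C=C double bond; a four-membered carbon ring with two alternating C=C double bonds.
The 5-membered ring with two nitrogens (one N–H, one =N–) is planar and fully conjugated; 2 ring double bonds (4 π electrons) plus a heteroatom lone pair (2) give 6 π electrons. Since 6 = 4n+2 (n=1), it is aromatic (imidazole).
The 6-membered ring is fully conjugated (every ring atom contributes a p orbital); 3 ring double bonds give 6 π electrons. Since 6 = 4n+2 (n=1), it is aromatic (benzene ring).
The 5-membered ring with one oxygen has two sp³ carbons, so it is not fully conjugated — not aromatic (oxolane ring).
The second 6-membered ring has a continuous p-orbital overlap around the ring; 3 ring double bonds give 6 π electrons. Since 6 = 4n+2 (n=1), it is aromatic (benzene ring).
The 5-membered ring has one sp³ carbon, so it is not fully conjugated — not aromatic (cyclopentene ring).
The 8-membered ring has six sp³ carbons, so it is not fully conjugated — not aromatic (cyclooctene).
The 4-membered ring has only sp² ring atoms; a planar conformation would have a fully conjugated π system of 4 electrons. But 4 = 4(1), which is 4n not 4n+2, so it is not aromatic (cyclobutadiene) — cyclobutadiene is antiaromatic and distorts to a rectangle.
3 of the 7 rings are aromatic. Total: 3.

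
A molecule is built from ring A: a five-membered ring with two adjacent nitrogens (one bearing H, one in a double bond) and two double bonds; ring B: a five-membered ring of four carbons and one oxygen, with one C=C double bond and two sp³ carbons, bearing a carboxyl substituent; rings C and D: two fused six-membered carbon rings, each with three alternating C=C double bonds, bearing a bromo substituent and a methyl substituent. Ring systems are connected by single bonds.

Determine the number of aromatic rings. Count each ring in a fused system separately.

Ring A has a continuous p-orbital overlap around the ring; 2 ring double bonds (4 π electrons) plus a heteroatom lone pair (2) give 6 π electrons. That satisfies 4n+2 with n=1, so ring A is aromatic (pyrazole).
Ring B has two sp³ carbons, so it is not fully conjugated — not aromatic (2,3-dihydrofuran).
Rings C and D form a fused bicyclic system with 10 sp² atoms and 10 π electrons from ring double bonds. 10 = 4(2)+2, so the system is aromatic and both rings count as aromatic (naphthalene).
Aromatic: A, C, D. Total: 3.

3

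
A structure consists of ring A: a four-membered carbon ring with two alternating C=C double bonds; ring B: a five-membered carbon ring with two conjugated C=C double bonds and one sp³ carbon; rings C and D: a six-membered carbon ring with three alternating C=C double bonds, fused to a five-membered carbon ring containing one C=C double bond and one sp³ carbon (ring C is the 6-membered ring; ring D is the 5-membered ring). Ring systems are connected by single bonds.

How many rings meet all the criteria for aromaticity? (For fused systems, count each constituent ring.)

1

Ring A has only sp² ring atoms; a planar conformation would have a fully conjugated π system of 4 electrons. But 4 = 4(1), which is 4n not 4n+2, so ring A is not aromatic (cyclobutadiene) — cyclobutadiene is antiaromatic and distorts to a rectangle.
Ring B has one sp³ carbon, so it is not fully conjugated — not aromatic (cyclopentadiene).
Ring C is planar and fully conjugated; 3 ring double bonds give 6 π electrons. 6 = 4(1)+2, so ring C is aromatic (benzene ring).
Ring D has one sp³ carbon, so it is not fully conjugated — not aromatic (cyclopentene ring).
Aromatic: C. Total: 1.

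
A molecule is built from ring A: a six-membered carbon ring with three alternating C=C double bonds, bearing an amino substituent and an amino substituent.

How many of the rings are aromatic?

Ring A is fully conjugated (every ring atom contributes a p orbital); 3 ring double bonds give 6 π electrons. Since 6 = 4n+2 (n=1), ring A is aromatic (benzene).

1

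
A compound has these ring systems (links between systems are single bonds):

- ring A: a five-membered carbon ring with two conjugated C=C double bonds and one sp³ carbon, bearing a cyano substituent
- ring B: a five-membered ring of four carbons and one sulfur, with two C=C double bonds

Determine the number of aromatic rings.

Ring A has one sp³ carbon, so it is not fully conjugated — not aromatic (cyclopentadiene).
Ring B has a continuous p-orbital overlap around the ring; 2 ring double bonds (4 π electrons) plus a heteroatom lone pair (2) give 6 π electrons. Since 6 = 4n+2 (n=1), ring B is aromatic (thiophene).
Aromatic: B. Total: 1.

1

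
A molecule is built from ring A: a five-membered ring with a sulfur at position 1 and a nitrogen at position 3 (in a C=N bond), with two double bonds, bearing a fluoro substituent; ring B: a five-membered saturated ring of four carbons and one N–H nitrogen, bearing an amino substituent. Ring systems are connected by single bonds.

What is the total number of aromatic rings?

Ring A is planar and fully conjugated; 2 ring double bonds (4 π electrons) plus a heteroatom lone pair (2) give 6 π electrons. Since 6 = 4n+2 (n=1), ring A is aromatic (thiazole).
Ring B has only sp³ atoms, so it is not fully conjugated — not aromatic (pyrrolidine).
Aromatic: A. Total: 1.

1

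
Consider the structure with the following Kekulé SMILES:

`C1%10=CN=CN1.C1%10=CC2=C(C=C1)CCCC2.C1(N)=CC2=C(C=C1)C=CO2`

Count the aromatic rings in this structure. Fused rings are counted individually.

The SMILES encodes a five-membered ring with nitrogens at positions 1 and 3 (one bearing H, one in a C=N bond) and two double bonds; a six-membered carbon ring with three alternating C=C double bonds, fused to a saturated six-membered carbon ring; a six-membered carbon ring with three alternating C=C double bonds, fused to a five-membered ring containing one oxygen and two C=C double bonds.
The 5-membered ring with two nitrogens (one N–H, one =N–) is planar and fully conjugated; 2 ring double bonds (4 π electrons) plus a heteroatom lone pair (2) give 6 π electrons. Since 6 = 4n+2 (n=1), it is aromatic (imidazole).
The 6-membered ring is planar and fully conjugated; 3 ring double bonds give 6 π electrons. Since 6 = 4n+2 (n=1), it is aromatic (benzene ring).
The second 6-membered ring has four sp³ carbons, so it is not fully conjugated — not aromatic (cyclohexane ring).
The fused 6/5-membered bicyclic (with one oxygen) is a single π system with 9 sp² atoms and 10 π electrons from ring double bonds plus a heteroatom lone pair. 10 = 4(2)+2, so the system is aromatic and both rings count as aromatic (benzofuran).
4 of the 5 rings are aromatic. Total: 4.

4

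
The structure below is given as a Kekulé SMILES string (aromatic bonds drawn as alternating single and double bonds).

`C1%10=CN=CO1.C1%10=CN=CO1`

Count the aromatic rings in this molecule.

2

The SMILES encodes a five-membered ring with an oxygen at position 1 and a nitrogen at position 3 (in a C=N bond), with two double bonds; a five-membered ring with an oxygen at position 1 and a nitrogen at position 3 (in a C=N bond), with two double bonds.
The 5-membered ring with one oxygen and one =N– is fully conjugated (every ring atom contributes a p orbital); 2 ring double bonds (4 π electrons) plus a heteroatom lone pair (2) give 6 π electrons. Since 6 = 4n+2 (n=1), it is aromatic (oxazole).
The second 5-membered ring with one oxygen and one =N– has a continuous p-orbital overlap around the ring; 2 ring double bonds (4 π electrons) plus a heteroatom lone pair (2) give 6 π electrons. 6 = 4(1)+2, so it is aromatic (oxazole).
2 of the 2 rings are aromatic. Total: 2.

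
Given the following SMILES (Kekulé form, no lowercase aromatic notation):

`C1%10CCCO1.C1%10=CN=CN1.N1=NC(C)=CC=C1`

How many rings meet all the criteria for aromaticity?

2

The SMILES encodes a five-membered saturated ring of four carbons and one oxygen; a five-membered ring with nitrogens at positions 1 and 3 (one bearing H, one in a C=N bond) and two double bonds; a six-membered ring with two adjacent nitrogens and three alternating double bonds.
The 5-membered ring with one oxygen has only sp³ atoms, so it is not fully conjugated — not aromatic (tetrahydrofuran).
The 5-membered ring with two nitrogens (one N–H, one =N–) has a continuous p-orbital overlap around the ring; 2 ring double bonds (4 π electrons) plus a heteroatom lone pair (2) give 6 π electrons. 6 = 4(1)+2, so it is aromatic (imidazole).
The 6-membered ring with two nitrogens (1,2) is planar and fully conjugated; 3 ring double bonds give 6 π electrons. Since 6 = 4n+2 (n=1), it is aromatic (pyridazine).
2 of the 3 rings are aromatic. Total: 2.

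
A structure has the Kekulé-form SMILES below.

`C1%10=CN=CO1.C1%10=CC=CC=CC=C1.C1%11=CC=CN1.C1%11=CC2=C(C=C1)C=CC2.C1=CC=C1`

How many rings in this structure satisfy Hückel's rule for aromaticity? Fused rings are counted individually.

3

The SMILES encodes a five-membered ring with an oxygen at position 1 and a nitrogen at position 3 (in a C=N bond), with two double bonds; an eight-membered carbon ring with four alternating C=C double bonds; a five-membered ring of four carbons and one nitrogen bearing a hydrogen, with two C=C double bonds; a six-membered carbon ring with three alternating C=C double bonds, fused to a five-membered carbon ring containing one C=C double bond and one sp³ carbon; a four-membered carbon ring with two alternating C=C double bonds.
The 5-membered ring with one oxygen and one =N– is planar and fully conjugated; 2 ring double bonds (4 π electrons) plus a heteroatom lone pair (2) give 6 π electrons. Since 6 = 4n+2 (n=1), it is aromatic (oxazole).
The 8-membered ring has only sp² ring atoms; a planar conformation would have a fully conjugated π system of 8 electrons. But 8 = 4(2), which is 4n not 4n+2, so it is not aromatic (cyclooctatetraene) — cyclooctatetraene distorts into a non-planar tub to avoid antiaromaticity.
The 5-membered ring with one N–H is planar and fully conjugated; 2 ring double bonds (4 π electrons) plus a heteroatom lone pair (2) give 6 π electrons. 6 = 4(1)+2, so it is aromatic (pyrrole).
The 6-membered ring is fully conjugated (every ring atom contributes a p orbital); 3 ring double bonds give 6 π electrons. Since 6 = 4n+2 (n=1), it is aromatic (benzene ring).
The 5-membered ring has one sp³ carbon, so it is not fully conjugated — not aromatic (cyclopentene ring).
The 4-membered ring has only sp² ring atoms; a planar conformation would have a fully conjugated π system of 4 electrons. But 4 = 4(1), which is 4n not 4n+2, so it is not aromatic (cyclobutadiene) — cyclobutadiene is antiaromatic and distorts to a rectangle.
3 of the 6 rings are aromatic. Total: 3.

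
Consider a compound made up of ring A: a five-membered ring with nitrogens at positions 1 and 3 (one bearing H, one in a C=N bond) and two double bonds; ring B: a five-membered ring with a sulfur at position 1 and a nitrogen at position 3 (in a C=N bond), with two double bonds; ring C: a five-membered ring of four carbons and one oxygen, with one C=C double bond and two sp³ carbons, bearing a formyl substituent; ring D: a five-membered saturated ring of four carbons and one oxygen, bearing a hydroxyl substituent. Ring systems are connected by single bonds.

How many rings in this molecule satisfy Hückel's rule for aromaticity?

2

Ring A is fully conjugated (every ring atom contributes a p orbital); 2 ring double bonds (4 π electrons) plus a heteroatom lone pair (2) give 6 π electrons. Since 6 = 4n+2 (n=1), ring A is aromatic (imidazole).
Ring B is fully conjugated (every ring atom contributes a p orbital); 2 ring double bonds (4 π electrons) plus a heteroatom lone pair (2) give 6 π electrons. 6 = 4(1)+2, so ring B is aromatic (thiazole).
Ring C has two sp³ carbons, so it is not fully conjugated — not aromatic (2,3-dihydrofuran).
Ring D has only sp³ atoms, so it is not fully conjugated — not aromatic (tetrahydrofuran).
Aromatic: A, B. Total: 2.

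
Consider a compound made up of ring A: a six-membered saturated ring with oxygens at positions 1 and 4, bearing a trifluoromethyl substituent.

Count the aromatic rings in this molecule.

Ring A has only sp³ atoms, so it is not fully conjugated — not aromatic (1,4-dioxane).

0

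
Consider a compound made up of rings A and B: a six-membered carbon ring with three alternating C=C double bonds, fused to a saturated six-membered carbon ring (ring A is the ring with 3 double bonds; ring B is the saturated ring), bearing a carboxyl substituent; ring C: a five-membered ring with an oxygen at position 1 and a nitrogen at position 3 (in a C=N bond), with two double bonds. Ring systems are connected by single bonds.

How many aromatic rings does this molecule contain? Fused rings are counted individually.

Ring A is planar and fully conjugated; 3 ring double bonds give 6 π electrons. That satisfies 4n+2 with n=1, so ring A is aromatic (benzene ring).
Ring B has four sp³ carbons, so it is not fully conjugated — not aromatic (cyclohexane ring).
Ring C has a continuous p-orbital overlap around the ring; 2 ring double bonds (4 π electrons) plus a heteroatom lone pair (2) give 6 π electrons. Since 6 = 4n+2 (n=1), ring C is aromatic (oxazole).
Aromatic: A, C. Total: 2.

2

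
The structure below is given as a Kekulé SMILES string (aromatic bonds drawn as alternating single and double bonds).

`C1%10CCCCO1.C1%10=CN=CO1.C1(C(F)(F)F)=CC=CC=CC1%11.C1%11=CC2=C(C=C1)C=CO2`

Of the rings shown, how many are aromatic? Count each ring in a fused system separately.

The SMILES encodes a six-membered saturated ring of five carbons and one oxygen; a five-membered ring with an oxygen at position 1 and a nitrogen at position 3 (in a C=N bond), with two double bonds; a seven-membered carbon ring with three C=C double bonds and one sp³ carbon; a six-membered carbon ring with three alternating C=C double bonds, fused to a five-membered ring containing one oxygen and two C=C double bonds.
The 6-membered ring with one oxygen has only sp³ atoms, so it is not fully conjugated — not aromatic (tetrahydropyran).
The 5-membered ring with one oxygen and one =N– is planar and fully conjugated; 2 ring double bonds (4 π electrons) plus a heteroatom lone pair (2) give 6 π electrons. Since 6 = 4n+2 (n=1), it is aromatic (oxazole).
The 7-membered ring has one sp³ carbon, so it is not fully conjugated — not aromatic (cycloheptatriene).
The fused 6/5-membered bicyclic (with one oxygen) is a single π system with 9 sp² atoms and 10 π electrons from ring double bonds plus a heteroatom lone pair. 10 = 4(2)+2, so the system is aromatic and both rings count as aromatic (benzofuran).
3 of the 5 rings are aromatic. Total: 3.

3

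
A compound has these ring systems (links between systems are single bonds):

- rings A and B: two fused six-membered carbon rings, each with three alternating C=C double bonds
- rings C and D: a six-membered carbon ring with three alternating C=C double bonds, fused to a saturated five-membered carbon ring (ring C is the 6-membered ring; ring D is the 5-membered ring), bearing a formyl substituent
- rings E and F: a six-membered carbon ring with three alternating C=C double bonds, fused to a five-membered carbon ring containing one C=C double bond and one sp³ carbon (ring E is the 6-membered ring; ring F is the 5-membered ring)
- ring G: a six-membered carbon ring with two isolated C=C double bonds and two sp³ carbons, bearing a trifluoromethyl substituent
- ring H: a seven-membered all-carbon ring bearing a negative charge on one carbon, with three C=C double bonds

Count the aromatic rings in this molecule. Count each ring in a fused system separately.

Rings A and B form a fused bicyclic system with 10 sp² atoms and 10 π electrons from ring double bonds. 10 = 4(2)+2, so the system is aromatic and both rings count as aromatic (naphthalene).
Ring C is fully conjugated (every ring atom contributes a p orbital); 3 ring double bonds give 6 π electrons. Since 6 = 4n+2 (n=1), ring C is aromatic (benzene ring).
Ring D has three sp³ carbons, so it is not fully conjugated — not aromatic (cyclopentane ring).
Ring E is planar and fully conjugated; 3 ring double bonds give 6 π electrons. Since 6 = 4n+2 (n=1), ring E is aromatic (benzene ring).
Ring F has one sp³ carbon, so it is not fully conjugated — not aromatic (cyclopentene ring).
Ring G has two sp³ carbons, so it is not fully conjugated — not aromatic (1,4-cyclohexadiene).
Ring H has only sp² ring atoms; a planar conformation would have a fully conjugated π system of 8 electrons. But 8 = 4(2), which is 4n not 4n+2, so ring H is not aromatic (cycloheptatrienyl anion).
Aromatic: A, B, C, E. Total: 4.

4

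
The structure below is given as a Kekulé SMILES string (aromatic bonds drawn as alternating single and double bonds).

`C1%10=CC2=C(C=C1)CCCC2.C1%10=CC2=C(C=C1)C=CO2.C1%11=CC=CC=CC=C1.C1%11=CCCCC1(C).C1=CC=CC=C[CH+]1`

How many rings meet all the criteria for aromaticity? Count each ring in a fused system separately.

4

The SMILES encodes a six-membered carbon ring with three alternating C=C double bonds, fused to a saturated six-membered carbon ring; a six-membered carbon ring with three alternating C=C double bonds, fused to a five-membered ring containing one oxygen and two C=C double bonds; an eight-membered carbon ring with four alternating C=C double bonds; a six-membered carbon ring with one C=C double bond; a seven-membered all-carbon ring bearing a positive charge on one carbon, with three C=C double bonds.
The 6-membered ring has a continuous p-orbital overlap around the ring; 3 ring double bonds give 6 π electrons. Since 6 = 4n+2 (n=1), it is aromatic (benzene ring).
The second 6-membered ring has four sp³ carbons, so it is not fully conjugated — not aromatic (cyclohexane ring).
The fused 6/5-membered bicyclic (with one oxygen) is a single π system with 9 sp² atoms and 10 π electrons from ring double bonds plus a heteroatom lone pair. 10 = 4(2)+2, so the system is aromatic and both rings count as aromatic (benzofuran).
The 8-membered ring has only sp² ring atoms; a planar conformation would have a fully conjugated π system of 8 electrons. But 8 = 4(2), which is 4n not 4n+2, so it is not aromatic (cyclooctatetraene) — cyclooctatetraene distorts into a non-planar tub to avoid antiaromaticity.
The third 6-membered ring has four sp³ carbons, so it is not fully conjugated — not aromatic (cyclohexene).
The 7-membered ring is planar and fully conjugated; 3 ring double bonds (6 π electrons) plus the carbocation's empty p orbital (0, but keeps the ring conjugated) give 6 π electrons. 6 = 4(1)+2, so it is aromatic (tropylium cation).
4 of the 7 rings are aromatic. Total: 4.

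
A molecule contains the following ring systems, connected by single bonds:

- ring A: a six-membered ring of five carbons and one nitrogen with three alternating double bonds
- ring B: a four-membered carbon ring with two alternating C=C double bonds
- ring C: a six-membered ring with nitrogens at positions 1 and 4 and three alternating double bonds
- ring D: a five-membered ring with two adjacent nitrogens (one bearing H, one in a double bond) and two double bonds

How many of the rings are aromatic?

Ring A has a continuous p-orbital overlap around the ring; 3 ring double bonds give 6 π electrons. That satisfies 4n+2 with n=1, so ring A is aromatic (pyridine).
Ring B has only sp² ring atoms; a planar conformation would have a fully conjugated π system of 4 electrons. But 4 = 4(1), which is 4n not 4n+2, so ring B is not aromatic (cyclobutadiene) — cyclobutadiene is antiaromatic and distorts to a rectangle.
Ring C is planar and fully conjugated; 3 ring double bonds give 6 π electrons. 6 = 4(1)+2, so ring C is aromatic (pyrazine).
Ring D is planar and fully conjugated; 2 ring double bonds (4 π electrons) plus a heteroatom lone pair (2) give 6 π electrons. 6 = 4(1)+2, so ring D is aromatic (pyrazole).
Aromatic: A, C, D. Total: 3.

3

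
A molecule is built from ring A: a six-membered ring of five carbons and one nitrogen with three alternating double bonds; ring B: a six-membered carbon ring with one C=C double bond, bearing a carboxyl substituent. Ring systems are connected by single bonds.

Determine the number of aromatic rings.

Ring A is planar and fully conjugated; 3 ring double bonds give 6 π electrons. That satisfies 4n+2 with n=1, so ring A is aromatic (pyridine).
Ring B has four sp³ carbons, so it is not fully conjugated — not aromatic (cyclohexene).
Aromatic: A. Total: 1.

1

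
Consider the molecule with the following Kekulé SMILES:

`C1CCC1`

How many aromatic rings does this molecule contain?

0

The SMILES encodes a four-membered saturated carbon ring.
The 4-membered ring has only sp³ atoms, so it is not fully conjugated — not aromatic (cyclobutane).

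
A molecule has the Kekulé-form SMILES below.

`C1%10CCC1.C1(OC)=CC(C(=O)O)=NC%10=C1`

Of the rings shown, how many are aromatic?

1

The SMILES encodes a four-membered saturated carbon ring; a six-membered ring of five carbons and one nitrogen with three alternating double bonds.
The 4-membered ring has only sp³ atoms, so it is not fully conjugated — not aromatic (cyclobutane).
The 6-membered ring with one nitrogen has a continuous p-orbital overlap around the ring; 3 ring double bonds give 6 π electrons. 6 = 4(1)+2, so it is aromatic (pyridine).
1 of the 2 rings is aromatic. Total: 1.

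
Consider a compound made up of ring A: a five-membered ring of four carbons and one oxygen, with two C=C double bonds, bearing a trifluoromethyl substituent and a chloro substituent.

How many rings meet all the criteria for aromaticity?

1

Ring A is fully conjugated (every ring atom contributes a p orbital); 2 ring double bonds (4 π electrons) plus a heteroatom lone pair (2) give 6 π electrons. Since 6 = 4n+2 (n=1), ring A is aromatic (furan).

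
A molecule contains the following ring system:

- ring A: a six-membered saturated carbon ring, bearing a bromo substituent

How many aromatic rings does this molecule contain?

0

Ring A has only sp³ atoms, so it is not fully conjugated — not aromatic (cyclohexane).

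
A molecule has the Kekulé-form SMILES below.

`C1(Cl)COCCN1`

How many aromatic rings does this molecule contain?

The SMILES encodes a six-membered saturated ring with an oxygen and an N–H nitrogen at positions 1 and 4.
The 6-membered ring with one oxygen and one N–H (1,4) has only sp³ atoms, so it is not fully conjugated — not aromatic (morpholine).

0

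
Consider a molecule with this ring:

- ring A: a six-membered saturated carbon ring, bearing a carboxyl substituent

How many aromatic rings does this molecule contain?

0

Ring A has only sp³ atoms, so it is not fully conjugated — not aromatic (cyclohexane).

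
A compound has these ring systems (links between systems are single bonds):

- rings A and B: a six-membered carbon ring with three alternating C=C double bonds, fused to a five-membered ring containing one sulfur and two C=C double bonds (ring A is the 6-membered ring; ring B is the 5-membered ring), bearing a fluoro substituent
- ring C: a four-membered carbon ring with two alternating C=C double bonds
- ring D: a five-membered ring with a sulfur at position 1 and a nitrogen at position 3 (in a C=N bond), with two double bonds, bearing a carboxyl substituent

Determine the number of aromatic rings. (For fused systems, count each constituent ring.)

3

Rings A and B form a fused bicyclic system (with one sulfur) with 9 sp² atoms and 10 π electrons from ring double bonds plus a heteroatom lone pair. 10 = 4(2)+2, so the system is aromatic and both rings count as aromatic (benzothiophene).
Ring C has only sp² ring atoms; a planar conformation would have a fully conjugated π system of 4 electrons. But 4 = 4(1), which is 4n not 4n+2, so ring C is not aromatic (cyclobutadiene) — cyclobutadiene is antiaromatic and distorts to a rectangle.
Ring D has a continuous p-orbital overlap around the ring; 2 ring double bonds (4 π electrons) plus a heteroatom lone pair (2) give 6 π electrons. Since 6 = 4n+2 (n=1), ring D is aromatic (thiazole).
Aromatic: A, B, D. Total: 3.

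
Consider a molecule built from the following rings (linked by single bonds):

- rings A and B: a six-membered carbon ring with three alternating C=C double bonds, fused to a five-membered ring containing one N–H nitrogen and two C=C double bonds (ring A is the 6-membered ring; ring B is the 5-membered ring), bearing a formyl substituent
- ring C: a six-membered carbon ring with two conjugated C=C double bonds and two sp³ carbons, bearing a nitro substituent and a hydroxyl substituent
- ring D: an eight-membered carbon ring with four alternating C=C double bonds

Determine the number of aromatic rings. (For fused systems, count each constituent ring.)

2

Rings A and B form a fused bicyclic system (with one N–H) with 9 sp² atoms and 10 π electrons from ring double bonds plus a heteroatom lone pair. 10 = 4(2)+2, so the system is aromatic and both rings count as aromatic (indole).
Ring C has two sp³ carbons, so it is not fully conjugated — not aromatic (1,3-cyclohexadiene).
Ring D has only sp² ring atoms; a planar conformation would have a fully conjugated π system of 8 electrons. But 8 = 4(2), which is 4n not 4n+2, so ring D is not aromatic (cyclooctatetraene) — cyclooctatetraene distorts into a non-planar tub to avoid antiaromaticity.
Aromatic: A, B. Total: 2.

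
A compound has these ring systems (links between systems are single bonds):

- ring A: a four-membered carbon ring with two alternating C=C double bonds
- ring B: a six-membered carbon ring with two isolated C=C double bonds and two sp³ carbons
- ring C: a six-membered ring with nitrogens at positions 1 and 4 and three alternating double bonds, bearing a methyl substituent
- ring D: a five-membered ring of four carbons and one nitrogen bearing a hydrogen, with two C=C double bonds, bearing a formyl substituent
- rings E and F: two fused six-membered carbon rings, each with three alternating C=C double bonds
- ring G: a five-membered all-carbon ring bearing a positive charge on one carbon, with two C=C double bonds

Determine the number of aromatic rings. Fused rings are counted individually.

4

Ring A has only sp² ring atoms; a planar conformation would have a fully conjugated π system of 4 electrons. But 4 = 4(1), which is 4n not 4n+2, so ring A is not aromatic (cyclobutadiene) — cyclobutadiene is antiaromatic and distorts to a rectangle.
Ring B has two sp³ carbons, so it is not fully conjugated — not aromatic (1,4-cyclohexadiene).
Ring C has a continuous p-orbital overlap around the ring; 3 ring double bonds give 6 π electrons. That satisfies 4n+2 with n=1, so ring C is aromatic (pyrazine).
Ring D is fully conjugated (every ring atom contributes a p orbital); 2 ring double bonds (4 π electrons) plus a heteroatom lone pair (2) give 6 π electrons. 6 = 4(1)+2, so ring D is aromatic (pyrrole).
Rings E and F form a fused bicyclic system with 10 sp² atoms and 10 π electrons from ring double bonds. 10 = 4(2)+2, so the system is aromatic and both rings count as aromatic (naphthalene).
Ring G has only sp² ring atoms; a planar conformation would have a fully conjugated π system of 4 electrons. But 4 = 4(1), which is 4n not 4n+2, so ring G is not aromatic (cyclopentadienyl cation).
Aromatic: C, D, E, F. Total: 4.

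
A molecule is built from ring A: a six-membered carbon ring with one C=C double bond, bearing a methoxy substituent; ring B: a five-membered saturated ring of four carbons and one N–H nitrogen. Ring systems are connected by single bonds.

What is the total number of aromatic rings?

Ring A has four sp³ carbons, so it is not fully conjugated — not aromatic (cyclohexene).
Ring B has only sp³ atoms, so it is not fully conjugated — not aromatic (pyrrolidine).
No ring is aromatic. Total: 0.

0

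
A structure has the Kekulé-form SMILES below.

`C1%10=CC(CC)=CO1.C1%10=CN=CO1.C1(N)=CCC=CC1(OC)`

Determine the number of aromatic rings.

2

The SMILES encodes a five-membered ring of four carbons and one oxygen, with two C=C double bonds; a five-membered ring with an oxygen at position 1 and a nitrogen at position 3 (in a C=N bond), with two double bonds; a six-membered carbon ring with two isolated C=C double bonds and two sp³ carbons.
The 5-membered ring with one oxygen has a continuous p-orbital overlap around the ring; 2 ring double bonds (4 π electrons) plus a heteroatom lone pair (2) give 6 π electrons. That satisfies 4n+2 with n=1, so it is aromatic (furan).
The 5-membered ring with one oxygen and one =N– has a continuous p-orbital overlap around the ring; 2 ring double bonds (4 π electrons) plus a heteroatom lone pair (2) give 6 π electrons. Since 6 = 4n+2 (n=1), it is aromatic (oxazole).
The 6-membered ring has two sp³ carbons, so it is not fully conjugated — not aromatic (1,4-cyclohexadiene).
2 of the 3 rings are aromatic. Total: 2.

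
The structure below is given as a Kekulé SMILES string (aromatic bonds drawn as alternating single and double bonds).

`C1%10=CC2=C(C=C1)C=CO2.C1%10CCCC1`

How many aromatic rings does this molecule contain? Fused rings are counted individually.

The SMILES encodes a six-membered carbon ring with three alternating C=C double bonds, fused to a five-membered ring containing one oxygen and two C=C double bonds; a five-membered saturated carbon ring.
The fused 6/5-membered bicyclic (with one oxygen) is a single π system with 9 sp² atoms and 10 π electrons from ring double bonds plus a heteroatom lone pair. 10 = 4(2)+2, so the system is aromatic and both rings count as aromatic (benzofuran).
The 5-membered ring has only sp³ atoms, so it is not fully conjugated — not aromatic (cyclopentane).
2 of the 3 rings are aromatic. Total: 2.

2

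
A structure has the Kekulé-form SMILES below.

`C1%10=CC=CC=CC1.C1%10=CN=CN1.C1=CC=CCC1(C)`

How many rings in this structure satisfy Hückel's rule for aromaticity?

1

The SMILES encodes a seven-membered carbon ring with three C=C double bonds and one sp³ carbon; a five-membered ring with nitrogens at positions 1 and 3 (one bearing H, one in a C=N bond) and two double bonds; a six-membered carbon ring with two conjugated C=C double bonds and two sp³ carbons.
The 7-membered ring has one sp³ carbon, so it is not fully conjugated — not aromatic (cycloheptatriene).
The 5-membered ring with two nitrogens (one N–H, one =N–) is fully conjugated (every ring atom contributes a p orbital); 2 ring double bonds (4 π electrons) plus a heteroatom lone pair (2) give 6 π electrons. 6 = 4(1)+2, so it is aromatic (imidazole).
The 6-membered ring has two sp³ carbons, so it is not fully conjugated — not aromatic (1,3-cyclohexadiene).
1 of the 3 rings is aromatic. Total: 1.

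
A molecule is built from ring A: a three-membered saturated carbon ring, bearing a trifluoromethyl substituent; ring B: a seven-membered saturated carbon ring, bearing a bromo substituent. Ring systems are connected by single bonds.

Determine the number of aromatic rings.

Ring A has only sp³ atoms, so it is not fully conjugated — not aromatic (cyclopropane).
Ring B has only sp³ atoms, so it is not fully conjugated — not aromatic (cycloheptane).
No ring is aromatic. Total: 0.

0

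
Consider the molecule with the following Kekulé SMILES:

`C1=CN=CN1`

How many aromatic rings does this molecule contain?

The SMILES encodes a five-membered ring with nitrogens at positions 1 and 3 (one bearing H, one in a C=N bond) and two double bonds.
The 5-membered ring with two nitrogens (one N–H, one =N–) is fully conjugated (every ring atom contributes a p orbital); 2 ring double bonds (4 π electrons) plus a heteroatom lone pair (2) give 6 π electrons. That satisfies 4n+2 with n=1, so it is aromatic (imidazole).

1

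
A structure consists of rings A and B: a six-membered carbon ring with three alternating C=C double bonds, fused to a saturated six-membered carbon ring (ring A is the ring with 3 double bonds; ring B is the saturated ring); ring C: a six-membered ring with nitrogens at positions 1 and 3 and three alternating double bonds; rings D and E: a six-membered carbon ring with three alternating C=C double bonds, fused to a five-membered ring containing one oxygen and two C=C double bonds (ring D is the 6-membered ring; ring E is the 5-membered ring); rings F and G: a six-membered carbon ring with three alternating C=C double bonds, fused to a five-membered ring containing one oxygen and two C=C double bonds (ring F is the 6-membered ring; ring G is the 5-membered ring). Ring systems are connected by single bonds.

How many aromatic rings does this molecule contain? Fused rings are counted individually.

6

Ring A is planar and fully conjugated; 3 ring double bonds give 6 π electrons. Since 6 = 4n+2 (n=1), ring A is aromatic (benzene ring).
Ring B has four sp³ carbons, so it is not fully conjugated — not aromatic (cyclohexane ring).
Ring C has a continuous p-orbital overlap around the ring; 3 ring double bonds give 6 π electrons. Since 6 = 4n+2 (n=1), ring C is aromatic (pyrimidine).
Rings D and E form a fused bicyclic system (with one oxygen) with 9 sp² atoms and 10 π electrons from ring double bonds plus a heteroatom lone pair. 10 = 4(2)+2, so the system is aromatic and both rings count as aromatic (benzofuran).
Rings F and G form a fused bicyclic system (with one oxygen) with 9 sp² atoms and 10 π electrons from ring double bonds plus a heteroatom lone pair. 10 = 4(2)+2, so the system is aromatic and both rings count as aromatic (benzofuran).
Aromatic: A, C, D, E, F, G. Total: 6.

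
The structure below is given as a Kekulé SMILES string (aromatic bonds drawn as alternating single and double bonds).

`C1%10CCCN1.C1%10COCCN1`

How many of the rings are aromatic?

The SMILES encodes a five-membered saturated ring of four carbons and one N–H nitrogen; a six-membered saturated ring with an oxygen and an N–H nitrogen at positions 1 and 4.
The 5-membered ring with one N–H has only sp³ atoms, so it is not fully conjugated — not aromatic (pyrrolidine).
The 6-membered ring with one oxygen and one N–H (1,4) has only sp³ atoms, so it is not fully conjugated — not aromatic (morpholine).
None of the rings are aromatic. Total: 0.

0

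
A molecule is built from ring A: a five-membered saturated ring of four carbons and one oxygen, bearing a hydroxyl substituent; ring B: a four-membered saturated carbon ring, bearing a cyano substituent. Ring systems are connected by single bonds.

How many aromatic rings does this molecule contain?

0

Ring A has only sp³ atoms, so it is not fully conjugated — not aromatic (tetrahydrofuran).
Ring B has only sp³ atoms, so it is not fully conjugated — not aromatic (cyclobutane).
No ring is aromatic. Total: 0.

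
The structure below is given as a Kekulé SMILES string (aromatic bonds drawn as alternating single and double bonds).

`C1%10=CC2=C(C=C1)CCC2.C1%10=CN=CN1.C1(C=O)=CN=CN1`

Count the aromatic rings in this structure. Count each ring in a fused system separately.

3

The SMILES encodes a six-membered carbon ring with three alternating C=C double bonds, fused to a saturated five-membered carbon ring; a five-membered ring with nitrogens at positions 1 and 3 (one bearing H, one in a C=N bond) and two double bonds; a five-membered ring with nitrogens at positions 1 and 3 (one bearing H, one in a C=N bond) and two double bonds.
The 6-membered ring has a continuous p-orbital overlap around the ring; 3 ring double bonds give 6 π electrons. 6 = 4(1)+2, so it is aromatic (benzene ring).
The 5-membered ring has three sp³ carbons, so it is not fully conjugated — not aromatic (cyclopentane ring).
The 5-membered ring with two nitrogens (one N–H, one =N–) has a continuous p-orbital overlap around the ring; 2 ring double bonds (4 π electrons) plus a heteroatom lone pair (2) give 6 π electrons. That satisfies 4n+2 with n=1, so it is aromatic (imidazole).
The second 5-membered ring with two nitrogens (one N–H, one =N–) is planar and fully conjugated; 2 ring double bonds (4 π electrons) plus a heteroatom lone pair (2) give 6 π electrons. Since 6 = 4n+2 (n=1), it is aromatic (imidazole).
3 of the 4 rings are aromatic. Total: 3.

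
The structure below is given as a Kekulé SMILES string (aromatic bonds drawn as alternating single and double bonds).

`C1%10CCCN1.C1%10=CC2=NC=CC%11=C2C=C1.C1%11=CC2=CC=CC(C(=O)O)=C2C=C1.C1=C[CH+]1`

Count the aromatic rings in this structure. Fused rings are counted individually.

The SMILES encodes a five-membered saturated ring of four carbons and one N–H nitrogen; two fused six-membered rings, each with three alternating double bonds; one ring is all carbon and the other has one ring nitrogen; two fused six-membered carbon rings, each with three alternating C=C double bonds; a three-membered all-carbon ring bearing a positive charge on one carbon, with one C=C double bond.
The 5-membered ring with one N–H has only sp³ atoms, so it is not fully conjugated — not aromatic (pyrrolidine).
The fused 6/6-membered bicyclic (with one nitrogen) is a single π system with 10 sp² atoms and 10 π electrons from ring double bonds. 10 = 4(2)+2, so the system is aromatic and both rings count as aromatic (quinoline).
The fused 6/6-membered bicyclic is a single π system with 10 sp² atoms and 10 π electrons from ring double bonds. 10 = 4(2)+2, so the system is aromatic and both rings count as aromatic (naphthalene).
The 3-membered ring has a continuous p-orbital overlap around the ring; 1 ring double bond (2 π electrons) plus the carbocation's empty p orbital (0, but keeps the ring conjugated) give 2 π electrons. Since 2 = 4n+2 (n=0), it is aromatic (cyclopropenyl cation).
5 of the 6 rings are aromatic. Total: 5.

5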